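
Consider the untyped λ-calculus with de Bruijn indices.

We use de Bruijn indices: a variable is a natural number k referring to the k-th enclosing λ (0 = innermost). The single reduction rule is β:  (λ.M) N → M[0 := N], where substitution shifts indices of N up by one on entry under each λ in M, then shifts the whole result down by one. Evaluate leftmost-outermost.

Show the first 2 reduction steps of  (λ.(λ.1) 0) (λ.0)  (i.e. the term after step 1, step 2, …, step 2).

Answer: after 2 steps: λ.0

Reduction:
  start: (λ.(λ.1) 0) (λ.0)
  →1  (λ.λ.0) (λ.0)
  →2  λ.0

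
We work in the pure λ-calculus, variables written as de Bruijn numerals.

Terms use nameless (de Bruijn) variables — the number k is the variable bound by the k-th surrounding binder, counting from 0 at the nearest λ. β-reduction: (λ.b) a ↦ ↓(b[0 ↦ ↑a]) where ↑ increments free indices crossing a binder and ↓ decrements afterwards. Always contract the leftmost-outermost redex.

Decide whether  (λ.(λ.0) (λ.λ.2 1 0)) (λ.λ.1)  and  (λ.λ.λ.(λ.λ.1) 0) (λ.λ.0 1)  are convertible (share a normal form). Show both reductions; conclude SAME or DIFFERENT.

Answer: DIFFERENT — A ⇓ λ.λ.1, B ⇓ λ.λ.λ.1

Reduction:
Term A:
  start: (λ.(λ.0) (λ.λ.2 1 0)) (λ.λ.1)
  step 1: (λ.0) (λ.λ.(λ.λ.1) 1 0)
  step 2: λ.λ.(λ.λ.1) 1 0
  step 3: λ.λ.(λ.2) 0
  step 4: λ.λ.1

Term B:
  start: (λ.λ.λ.(λ.λ.1) 0) (λ.λ.0 1)
  step 1: λ.λ.(λ.λ.1) 0
  step 2: λ.λ.λ.1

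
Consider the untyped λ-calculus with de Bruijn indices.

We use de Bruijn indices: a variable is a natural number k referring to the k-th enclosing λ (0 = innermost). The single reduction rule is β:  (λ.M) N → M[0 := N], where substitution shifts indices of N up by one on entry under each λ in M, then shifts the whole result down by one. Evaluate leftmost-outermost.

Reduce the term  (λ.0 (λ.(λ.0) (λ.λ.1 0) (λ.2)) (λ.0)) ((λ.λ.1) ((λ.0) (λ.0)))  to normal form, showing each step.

Answer: normal form = λ.0  (in 5 steps)

Working:
  start: (λ.0 (λ.(λ.0) (λ.λ.1 0) (λ.2)) (λ.0)) ((λ.λ.1) ((λ.0) (λ.0)))
  step 1: (λ.λ.1) ((λ.0) (λ.0)) (λ.(λ.0) (λ.λ.1 0) (λ.(λ.λ.1) ((λ.0) (λ.0)))) (λ.0)
  step 2: (λ.(λ.0) (λ.0)) (λ.(λ.0) (λ.λ.1 0) (λ.(λ.λ.1) ((λ.0) (λ.0)))) (λ.0)
  step 3: (λ.0) (λ.0) (λ.0)
  step 4: (λ.0) (λ.0)
  step 5: λ.0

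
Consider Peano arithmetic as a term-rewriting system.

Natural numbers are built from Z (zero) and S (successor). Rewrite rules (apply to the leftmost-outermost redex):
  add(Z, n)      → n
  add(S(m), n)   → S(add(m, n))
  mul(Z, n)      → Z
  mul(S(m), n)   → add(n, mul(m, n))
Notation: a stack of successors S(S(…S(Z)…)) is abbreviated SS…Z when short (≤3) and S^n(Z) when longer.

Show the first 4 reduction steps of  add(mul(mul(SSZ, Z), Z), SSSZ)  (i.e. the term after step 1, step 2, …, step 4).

Answer: after 4 steps: add(mul(mul(Z, Z), Z), SSSZ)

Working:
  start: add(mul(mul(SSZ, Z), Z), SSSZ)
  step 1: add(mul(add(Z, mul(SZ, Z)), Z), SSSZ)
  step 2: add(mul(mul(SZ, Z), Z), SSSZ)
  step 3: add(mul(add(Z, mul(Z, Z)), Z), SSSZ)
  step 4: add(mul(mul(Z, Z), Z), SSSZ)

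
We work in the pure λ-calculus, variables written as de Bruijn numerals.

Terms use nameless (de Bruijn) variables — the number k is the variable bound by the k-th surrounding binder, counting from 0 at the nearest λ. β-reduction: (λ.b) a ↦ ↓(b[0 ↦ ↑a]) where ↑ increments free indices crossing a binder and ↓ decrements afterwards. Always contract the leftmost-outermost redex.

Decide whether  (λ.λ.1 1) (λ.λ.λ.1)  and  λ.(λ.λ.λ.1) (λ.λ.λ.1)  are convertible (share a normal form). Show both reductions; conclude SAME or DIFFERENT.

Term A:
  start: (λ.λ.1 1) (λ.λ.λ.1)
  step 1: λ.(λ.λ.λ.1) (λ.λ.λ.1)
  step 2: λ.λ.λ.1

Term B:
  start: λ.(λ.λ.λ.1) (λ.λ.λ.1)
  step 1: λ.λ.λ.1

Answer: SAME — A ⇓ λ.λ.λ.1, B ⇓ λ.λ.λ.1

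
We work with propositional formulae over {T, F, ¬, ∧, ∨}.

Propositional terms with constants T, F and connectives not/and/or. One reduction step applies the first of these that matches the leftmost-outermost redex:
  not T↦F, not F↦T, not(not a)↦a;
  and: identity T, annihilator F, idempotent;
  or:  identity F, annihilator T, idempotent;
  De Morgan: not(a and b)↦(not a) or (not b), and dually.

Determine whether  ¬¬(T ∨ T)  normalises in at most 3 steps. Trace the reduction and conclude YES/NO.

  start: ¬¬(T ∨ T)
  →1  T ∨ T
  →2  T

Answer: YES — reaches normal form T in 2 ≤ 3 steps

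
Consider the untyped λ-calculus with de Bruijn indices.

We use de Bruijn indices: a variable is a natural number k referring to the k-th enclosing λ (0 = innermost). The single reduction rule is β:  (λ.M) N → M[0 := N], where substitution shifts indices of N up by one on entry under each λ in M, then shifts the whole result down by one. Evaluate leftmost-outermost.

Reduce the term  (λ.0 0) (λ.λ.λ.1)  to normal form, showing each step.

Answer: normal form = λ.λ.1  (in 2 steps)

Reduction:
  start: (λ.0 0) (λ.λ.λ.1)
  →1  (λ.λ.λ.1) (λ.λ.λ.1)
  →2  λ.λ.1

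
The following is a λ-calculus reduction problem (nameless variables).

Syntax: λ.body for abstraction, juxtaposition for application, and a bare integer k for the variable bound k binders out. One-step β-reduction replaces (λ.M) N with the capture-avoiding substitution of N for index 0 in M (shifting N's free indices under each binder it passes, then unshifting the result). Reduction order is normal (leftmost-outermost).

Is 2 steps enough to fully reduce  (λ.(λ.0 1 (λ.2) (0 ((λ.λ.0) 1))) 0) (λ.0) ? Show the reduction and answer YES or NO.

Answer: NO — after 2 steps the term is (λ.0) (λ.0) (λ.λ.0) ((λ.0) ((λ.λ.0) (λ.0))), not yet normal

Working:
  start: (λ.(λ.0 1 (λ.2) (0 ((λ.λ.0) 1))) 0) (λ.0)
  step 1: (λ.0 (λ.0) (λ.λ.0) (0 ((λ.λ.0) (λ.0)))) (λ.0)
  step 2: (λ.0) (λ.0) (λ.λ.0) ((λ.0) ((λ.λ.0) (λ.0)))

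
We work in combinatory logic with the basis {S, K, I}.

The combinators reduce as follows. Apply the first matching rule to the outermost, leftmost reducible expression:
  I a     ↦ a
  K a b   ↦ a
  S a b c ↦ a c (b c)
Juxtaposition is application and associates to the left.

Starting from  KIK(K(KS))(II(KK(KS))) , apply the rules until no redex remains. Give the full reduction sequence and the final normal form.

Answer: normal form = KS  (in 3 steps)

Reduction:
  start: KIK(K(KS))(II(KK(KS)))
  step 1: I(K(KS))(II(KK(KS)))
  step 2: K(KS)(II(KK(KS)))
  step 3: KS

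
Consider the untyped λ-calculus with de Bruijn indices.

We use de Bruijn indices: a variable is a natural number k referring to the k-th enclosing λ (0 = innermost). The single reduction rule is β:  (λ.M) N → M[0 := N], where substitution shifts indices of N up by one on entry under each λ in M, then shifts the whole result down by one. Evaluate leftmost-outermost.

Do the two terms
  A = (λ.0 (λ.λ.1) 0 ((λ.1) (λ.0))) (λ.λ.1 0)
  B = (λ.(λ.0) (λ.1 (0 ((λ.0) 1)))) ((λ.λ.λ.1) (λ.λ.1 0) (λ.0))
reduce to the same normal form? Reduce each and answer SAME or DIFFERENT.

Term A:
  start: (λ.0 (λ.λ.1) 0 ((λ.1) (λ.0))) (λ.λ.1 0)
  step 1: (λ.λ.1 0) (λ.λ.1) (λ.λ.1 0) ((λ.λ.λ.1 0) (λ.0))
  step 2: (λ.(λ.λ.1) 0) (λ.λ.1 0) ((λ.λ.λ.1 0) (λ.0))
  step 3: (λ.λ.1) (λ.λ.1 0) ((λ.λ.λ.1 0) (λ.0))
  step 4: (λ.λ.λ.1 0) ((λ.λ.λ.1 0) (λ.0))
  step 5: λ.λ.1 0

Term B:
  start: (λ.(λ.0) (λ.1 (0 ((λ.0) 1)))) ((λ.λ.λ.1) (λ.λ.1 0) (λ.0))
  step 1: (λ.0) (λ.(λ.λ.λ.1) (λ.λ.1 0) (λ.0) (0 ((λ.0) ((λ.λ.λ.1) (λ.λ.1 0) (λ.0)))))
  step 2: λ.(λ.λ.λ.1) (λ.λ.1 0) (λ.0) (0 ((λ.0) ((λ.λ.λ.1) (λ.λ.1 0) (λ.0))))
  step 3: λ.(λ.λ.1) (λ.0) (0 ((λ.0) ((λ.λ.λ.1) (λ.λ.1 0) (λ.0))))
  step 4: λ.(λ.λ.0) (0 ((λ.0) ((λ.λ.λ.1) (λ.λ.1 0) (λ.0))))
  step 5: λ.λ.0

Answer: DIFFERENT — A ⇓ λ.λ.1 0, B ⇓ λ.λ.0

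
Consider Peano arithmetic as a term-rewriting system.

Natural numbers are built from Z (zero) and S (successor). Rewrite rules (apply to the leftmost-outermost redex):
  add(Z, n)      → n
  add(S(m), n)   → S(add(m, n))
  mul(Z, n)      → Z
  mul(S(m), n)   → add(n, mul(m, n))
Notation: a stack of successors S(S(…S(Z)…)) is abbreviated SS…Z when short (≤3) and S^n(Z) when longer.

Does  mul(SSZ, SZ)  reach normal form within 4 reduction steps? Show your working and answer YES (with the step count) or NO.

  start: mul(SSZ, SZ)
  step 1: add(SZ, mul(SZ, SZ))
  step 2: S(add(Z, mul(SZ, SZ)))
  step 3: S(mul(SZ, SZ))
  step 4: S(add(SZ, mul(Z, SZ)))

Answer: NO — after 4 steps the term is S(add(SZ, mul(Z, SZ))), not yet normal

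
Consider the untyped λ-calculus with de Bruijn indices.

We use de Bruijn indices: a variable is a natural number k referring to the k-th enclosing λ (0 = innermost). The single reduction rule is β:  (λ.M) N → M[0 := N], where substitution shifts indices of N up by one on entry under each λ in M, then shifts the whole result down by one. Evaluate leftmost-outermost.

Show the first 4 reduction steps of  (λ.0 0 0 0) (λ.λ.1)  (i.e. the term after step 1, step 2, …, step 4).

Answer: after 4 steps: λ.λ.λ.1

Reduction:
  start: (λ.0 0 0 0) (λ.λ.1)
  [1] (λ.λ.1) (λ.λ.1) (λ.λ.1) (λ.λ.1)
  [2] (λ.λ.λ.1) (λ.λ.1) (λ.λ.1)
  [3] (λ.λ.1) (λ.λ.1)
  [4] λ.λ.λ.1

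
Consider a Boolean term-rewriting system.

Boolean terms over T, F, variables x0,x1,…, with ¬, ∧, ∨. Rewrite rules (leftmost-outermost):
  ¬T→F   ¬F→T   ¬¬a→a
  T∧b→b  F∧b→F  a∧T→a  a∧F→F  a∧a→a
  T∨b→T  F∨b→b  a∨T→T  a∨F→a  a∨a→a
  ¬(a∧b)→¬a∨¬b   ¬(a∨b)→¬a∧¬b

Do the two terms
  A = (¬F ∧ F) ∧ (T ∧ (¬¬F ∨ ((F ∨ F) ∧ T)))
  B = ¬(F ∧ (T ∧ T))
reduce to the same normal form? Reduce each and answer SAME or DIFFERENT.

Answer: DIFFERENT — A ⇓ F, B ⇓ T

Working:
Term A:
  start: (¬F ∧ F) ∧ (T ∧ (¬¬F ∨ ((F ∨ F) ∧ T)))
  step 1: F ∧ (T ∧ (¬¬F ∨ ((F ∨ F) ∧ T)))
  step 2: F

Term B:
  start: ¬(F ∧ (T ∧ T))
  step 1: ¬F ∨ ¬(T ∧ T)
  step 2: T ∨ ¬(T ∧ T)
  step 3: T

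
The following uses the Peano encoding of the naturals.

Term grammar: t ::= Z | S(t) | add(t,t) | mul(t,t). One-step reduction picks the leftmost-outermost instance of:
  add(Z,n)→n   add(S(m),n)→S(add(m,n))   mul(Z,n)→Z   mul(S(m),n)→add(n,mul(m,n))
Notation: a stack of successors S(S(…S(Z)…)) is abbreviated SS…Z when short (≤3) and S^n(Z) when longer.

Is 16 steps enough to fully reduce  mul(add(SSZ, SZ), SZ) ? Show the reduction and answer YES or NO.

  start: mul(add(SSZ, SZ), SZ)
  [1] mul(S(add(SZ, SZ)), SZ)
  [2] add(SZ, mul(add(SZ, SZ), SZ))
  [3] S(add(Z, mul(add(SZ, SZ), SZ)))
  [4] S(mul(add(SZ, SZ), SZ))
  [5] S(mul(S(add(Z, SZ)), SZ))
  [6] S(add(SZ, mul(add(Z, SZ), SZ)))
  [7] S(S(add(Z, mul(add(Z, SZ), SZ))))
  [8] S(S(mul(add(Z, SZ), SZ)))
  [9] S(S(mul(SZ, SZ)))
  [10] S(S(add(SZ, mul(Z, SZ))))
  [11] S(S(S(add(Z, mul(Z, SZ)))))
  [12] S(S(S(mul(Z, SZ))))
  [13] SSSZ

Answer: YES — reaches normal form SSSZ in 13 ≤ 16 steps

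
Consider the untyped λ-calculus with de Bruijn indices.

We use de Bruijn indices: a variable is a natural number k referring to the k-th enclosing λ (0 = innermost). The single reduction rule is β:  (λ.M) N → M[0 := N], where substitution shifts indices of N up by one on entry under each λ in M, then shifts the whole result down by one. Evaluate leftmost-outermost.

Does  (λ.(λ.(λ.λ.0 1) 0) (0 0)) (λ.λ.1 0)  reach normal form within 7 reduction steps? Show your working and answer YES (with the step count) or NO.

Answer: YES — reaches normal form λ.0 (λ.λ.1 0) in 5 ≤ 7 steps

Working:
  start: (λ.(λ.(λ.λ.0 1) 0) (0 0)) (λ.λ.1 0)
  →1  (λ.(λ.λ.0 1) 0) ((λ.λ.1 0) (λ.λ.1 0))
  →2  (λ.λ.0 1) ((λ.λ.1 0) (λ.λ.1 0))
  →3  λ.0 ((λ.λ.1 0) (λ.λ.1 0))
  →4  λ.0 (λ.(λ.λ.1 0) 0)
  →5  λ.0 (λ.λ.1 0)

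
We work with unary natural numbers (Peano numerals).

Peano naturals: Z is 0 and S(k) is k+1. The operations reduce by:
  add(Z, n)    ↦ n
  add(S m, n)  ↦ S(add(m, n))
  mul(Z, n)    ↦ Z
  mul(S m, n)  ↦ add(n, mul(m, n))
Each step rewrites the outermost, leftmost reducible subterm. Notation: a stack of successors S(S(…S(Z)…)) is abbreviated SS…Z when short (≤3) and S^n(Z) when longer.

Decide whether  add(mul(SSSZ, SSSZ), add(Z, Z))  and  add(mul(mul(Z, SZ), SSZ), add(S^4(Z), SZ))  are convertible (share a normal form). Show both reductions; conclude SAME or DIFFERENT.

Answer: DIFFERENT — A ⇓ S^9(Z), B ⇓ S^5(Z)

Derivation:
Term A:
  start: add(mul(SSSZ, SSSZ), add(Z, Z))
  step 1: add(add(SSSZ, mul(SSZ, SSSZ)), add(Z, Z))
  step 2: add(S(add(SSZ, mul(SSZ, SSSZ))), add(Z, Z))
  step 3: S(add(add(SSZ, mul(SSZ, SSSZ)), add(Z, Z)))
  step 4: S(add(S(add(SZ, mul(SSZ, SSSZ))), add(Z, Z)))
  step 5: S(S(add(add(SZ, mul(SSZ, SSSZ)), add(Z, Z))))
  step 6: S(S(add(S(add(Z, mul(SSZ, SSSZ))), add(Z, Z))))
  step 7: S(S(S(add(add(Z, mul(SSZ, SSSZ)), add(Z, Z)))))
  step 8: S(S(S(add(mul(SSZ, SSSZ), add(Z, Z)))))
  step 9: S(S(S(add(add(SSSZ, mul(SZ, SSSZ)), add(Z, Z)))))
  step 10: S(S(S(add(S(add(SSZ, mul(SZ, SSSZ))), add(Z, Z)))))
  step 11: S(S(S(S(add(add(SSZ, mul(SZ, SSSZ)), add(Z, Z))))))
  step 12: S(S(S(S(add(S(add(SZ, mul(SZ, SSSZ))), add(Z, Z))))))
  step 13: S(S(S(S(S(add(add(SZ, mul(SZ, SSSZ)), add(Z, Z)))))))
  step 14: S(S(S(S(S(add(S(add(Z, mul(SZ, SSSZ))), add(Z, Z)))))))
  step 15: S(S(S(S(S(S(add(add(Z, mul(SZ, SSSZ)), add(Z, Z))))))))
  step 16: S(S(S(S(S(S(add(mul(SZ, SSSZ), add(Z, Z))))))))
  step 17: S(S(S(S(S(S(add(add(SSSZ, mul(Z, SSSZ)), add(Z, Z))))))))
  step 18: S(S(S(S(S(S(add(S(add(SSZ, mul(Z, SSSZ))), add(Z, Z))))))))
  step 19: S(S(S(S(S(S(S(add(add(SSZ, mul(Z, SSSZ)), add(Z, Z)))))))))
  step 20: S(S(S(S(S(S(S(add(S(add(SZ, mul(Z, SSSZ))), add(Z, Z)))))))))
  step 21: S(S(S(S(S(S(S(S(add(add(SZ, mul(Z, SSSZ)), add(Z, Z))))))))))
  step 22: S(S(S(S(S(S(S(S(add(S(add(Z, mul(Z, SSSZ))), add(Z, Z))))))))))
  step 23: S(S(S(S(S(S(S(S(S(add(add(Z, mul(Z, SSSZ)), add(Z, Z)))))))))))
  step 24: S(S(S(S(S(S(S(S(S(add(mul(Z, SSSZ), add(Z, Z)))))))))))
  step 25: S(S(S(S(S(S(S(S(S(add(Z, add(Z, Z)))))))))))
  step 26: S(S(S(S(S(S(S(S(S(add(Z, Z))))))))))
  step 27: S^9(Z)

Term B:
  start: add(mul(mul(Z, SZ), SSZ), add(S^4(Z), SZ))
  step 1: add(mul(Z, SSZ), add(S^4(Z), SZ))
  step 2: add(Z, add(S^4(Z), SZ))
  step 3: add(S^4(Z), SZ)
  step 4: S(add(SSSZ, SZ))
  step 5: S(S(add(SSZ, SZ)))
  step 6: S(S(S(add(SZ, SZ))))
  step 7: S(S(S(S(add(Z, SZ)))))
  step 8: S^5(Z)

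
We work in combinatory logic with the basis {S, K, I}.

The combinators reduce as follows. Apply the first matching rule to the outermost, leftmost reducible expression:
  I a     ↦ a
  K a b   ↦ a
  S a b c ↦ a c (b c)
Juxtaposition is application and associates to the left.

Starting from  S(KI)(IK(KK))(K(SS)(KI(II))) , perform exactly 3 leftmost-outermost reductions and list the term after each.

  start: S(KI)(IK(KK))(K(SS)(KI(II)))
  [1] KI(K(SS)(KI(II)))(IK(KK)(K(SS)(KI(II))))
  [2] I(IK(KK)(K(SS)(KI(II))))
  [3] IK(KK)(K(SS)(KI(II)))

Answer: after 3 steps: IK(KK)(K(SS)(KI(II)))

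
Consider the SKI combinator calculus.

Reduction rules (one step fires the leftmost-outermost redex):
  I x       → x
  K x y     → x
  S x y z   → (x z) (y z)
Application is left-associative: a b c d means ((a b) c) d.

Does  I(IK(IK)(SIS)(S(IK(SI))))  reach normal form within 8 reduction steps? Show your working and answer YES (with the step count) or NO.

Answer: YES — reaches normal form K(S(K(SI))) in 5 ≤ 8 steps

Derivation:
  start: I(IK(IK)(SIS)(S(IK(SI))))
  step 1: IK(IK)(SIS)(S(IK(SI)))
  step 2: K(IK)(SIS)(S(IK(SI)))
  step 3: IK(S(IK(SI)))
  step 4: K(S(IK(SI)))
  step 5: K(S(K(SI)))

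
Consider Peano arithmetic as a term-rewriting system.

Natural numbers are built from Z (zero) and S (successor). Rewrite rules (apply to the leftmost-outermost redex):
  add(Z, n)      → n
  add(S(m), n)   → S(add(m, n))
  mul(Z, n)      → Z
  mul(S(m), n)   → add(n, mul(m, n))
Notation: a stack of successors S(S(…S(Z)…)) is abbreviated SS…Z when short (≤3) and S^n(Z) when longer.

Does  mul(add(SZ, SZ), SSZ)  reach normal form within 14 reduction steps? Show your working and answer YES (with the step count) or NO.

Answer: YES — reaches normal form S^4(Z) in 11 ≤ 14 steps

Derivation:
  start: mul(add(SZ, SZ), SSZ)
  →1  mul(S(add(Z, SZ)), SSZ)
  →2  add(SSZ, mul(add(Z, SZ), SSZ))
  →3  S(add(SZ, mul(add(Z, SZ), SSZ)))
  →4  S(S(add(Z, mul(add(Z, SZ), SSZ))))
  →5  S(S(mul(add(Z, SZ), SSZ)))
  →6  S(S(mul(SZ, SSZ)))
  →7  S(S(add(SSZ, mul(Z, SSZ))))
  →8  S(S(S(add(SZ, mul(Z, SSZ)))))
  →9  S(S(S(S(add(Z, mul(Z, SSZ))))))
  →10  S(S(S(S(mul(Z, SSZ)))))
  →11  S^4(Z)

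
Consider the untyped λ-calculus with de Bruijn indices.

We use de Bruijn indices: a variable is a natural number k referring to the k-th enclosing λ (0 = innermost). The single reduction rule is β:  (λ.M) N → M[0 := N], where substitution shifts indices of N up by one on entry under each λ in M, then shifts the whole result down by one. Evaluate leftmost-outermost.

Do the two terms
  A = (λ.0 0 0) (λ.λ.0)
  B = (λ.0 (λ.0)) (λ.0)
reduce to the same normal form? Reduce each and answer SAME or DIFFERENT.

Term A:
  start: (λ.0 0 0) (λ.λ.0)
  →1  (λ.λ.0) (λ.λ.0) (λ.λ.0)
  →2  (λ.0) (λ.λ.0)
  →3  λ.λ.0

Term B:
  start: (λ.0 (λ.0)) (λ.0)
  →1  (λ.0) (λ.0)
  →2  λ.0

Answer: DIFFERENT — A ⇓ λ.λ.0, B ⇓ λ.0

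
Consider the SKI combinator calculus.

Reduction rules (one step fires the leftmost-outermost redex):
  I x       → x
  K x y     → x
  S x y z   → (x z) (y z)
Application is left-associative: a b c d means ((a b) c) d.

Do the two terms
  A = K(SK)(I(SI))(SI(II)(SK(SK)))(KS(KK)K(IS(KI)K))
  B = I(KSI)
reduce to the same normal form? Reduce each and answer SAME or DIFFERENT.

Answer: DIFFERENT — A ⇓ SK(S(KI)K), B ⇓ S

Reduction:
Term A:
  start: K(SK)(I(SI))(SI(II)(SK(SK)))(KS(KK)K(IS(KI)K))
  →1  SK(SI(II)(SK(SK)))(KS(KK)K(IS(KI)K))
  →2  K(KS(KK)K(IS(KI)K))(SI(II)(SK(SK))(KS(KK)K(IS(KI)K)))
  →3  KS(KK)K(IS(KI)K)
  →4  SK(IS(KI)K)
  →5  SK(S(KI)K)

Term B:
  start: I(KSI)
  →1  KSI
  →2  S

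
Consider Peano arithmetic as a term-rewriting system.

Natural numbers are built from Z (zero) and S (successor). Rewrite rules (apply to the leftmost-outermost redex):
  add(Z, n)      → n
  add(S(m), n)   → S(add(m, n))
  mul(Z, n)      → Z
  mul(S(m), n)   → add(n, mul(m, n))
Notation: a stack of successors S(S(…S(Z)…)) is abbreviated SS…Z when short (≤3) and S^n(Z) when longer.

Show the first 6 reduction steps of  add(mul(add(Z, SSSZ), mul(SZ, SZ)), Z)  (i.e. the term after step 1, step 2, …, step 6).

  start: add(mul(add(Z, SSSZ), mul(SZ, SZ)), Z)
  →1  add(mul(SSSZ, mul(SZ, SZ)), Z)
  →2  add(add(mul(SZ, SZ), mul(SSZ, mul(SZ, SZ))), Z)
  →3  add(add(add(SZ, mul(Z, SZ)), mul(SSZ, mul(SZ, SZ))), Z)
  →4  add(add(S(add(Z, mul(Z, SZ))), mul(SSZ, mul(SZ, SZ))), Z)
  →5  add(S(add(add(Z, mul(Z, SZ)), mul(SSZ, mul(SZ, SZ)))), Z)
  →6  S(add(add(add(Z, mul(Z, SZ)), mul(SSZ, mul(SZ, SZ))), Z))

Answer: after 6 steps: S(add(add(add(Z, mul(Z, SZ)), mul(SSZ, mul(SZ, SZ))), Z))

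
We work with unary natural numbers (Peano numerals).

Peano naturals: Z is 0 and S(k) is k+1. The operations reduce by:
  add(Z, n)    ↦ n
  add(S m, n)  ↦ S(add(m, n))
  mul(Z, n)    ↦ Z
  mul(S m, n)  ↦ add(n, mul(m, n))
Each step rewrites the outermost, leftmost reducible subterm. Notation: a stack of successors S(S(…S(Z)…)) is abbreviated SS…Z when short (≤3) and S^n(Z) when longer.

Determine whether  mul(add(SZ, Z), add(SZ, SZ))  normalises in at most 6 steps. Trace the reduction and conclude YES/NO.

  start: mul(add(SZ, Z), add(SZ, SZ))
  →1  mul(S(add(Z, Z)), add(SZ, SZ))
  →2  add(add(SZ, SZ), mul(add(Z, Z), add(SZ, SZ)))
  →3  add(S(add(Z, SZ)), mul(add(Z, Z), add(SZ, SZ)))
  →4  S(add(add(Z, SZ), mul(add(Z, Z), add(SZ, SZ))))
  →5  S(add(SZ, mul(add(Z, Z), add(SZ, SZ))))
  →6  S(S(add(Z, mul(add(Z, Z), add(SZ, SZ)))))

Answer: NO — after 6 steps the term is S(S(add(Z, mul(add(Z, Z), add(SZ, SZ))))), not yet normal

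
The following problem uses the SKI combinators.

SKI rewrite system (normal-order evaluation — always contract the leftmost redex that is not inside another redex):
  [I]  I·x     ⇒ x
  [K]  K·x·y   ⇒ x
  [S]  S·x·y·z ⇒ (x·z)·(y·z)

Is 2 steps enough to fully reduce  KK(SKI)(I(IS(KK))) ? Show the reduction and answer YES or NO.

  start: KK(SKI)(I(IS(KK)))
  [1] K(I(IS(KK)))
  [2] K(IS(KK))

Answer: NO — after 2 steps the term is K(IS(KK)), not yet normal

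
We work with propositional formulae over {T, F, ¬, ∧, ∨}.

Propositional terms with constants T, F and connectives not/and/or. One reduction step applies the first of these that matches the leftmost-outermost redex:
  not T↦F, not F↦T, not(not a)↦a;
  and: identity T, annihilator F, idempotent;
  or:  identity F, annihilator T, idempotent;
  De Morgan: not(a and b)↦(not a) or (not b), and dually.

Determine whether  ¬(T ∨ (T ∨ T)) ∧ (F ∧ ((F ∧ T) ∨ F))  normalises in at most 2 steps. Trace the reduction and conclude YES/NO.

Answer: NO — after 2 steps the term is (F ∧ ¬(T ∨ T)) ∧ (F ∧ ((F ∧ T) ∨ F)), not yet normal

Derivation:
  start: ¬(T ∨ (T ∨ T)) ∧ (F ∧ ((F ∧ T) ∨ F))
  [1] (¬T ∧ ¬(T ∨ T)) ∧ (F ∧ ((F ∧ T) ∨ F))
  [2] (F ∧ ¬(T ∨ T)) ∧ (F ∧ ((F ∧ T) ∨ F))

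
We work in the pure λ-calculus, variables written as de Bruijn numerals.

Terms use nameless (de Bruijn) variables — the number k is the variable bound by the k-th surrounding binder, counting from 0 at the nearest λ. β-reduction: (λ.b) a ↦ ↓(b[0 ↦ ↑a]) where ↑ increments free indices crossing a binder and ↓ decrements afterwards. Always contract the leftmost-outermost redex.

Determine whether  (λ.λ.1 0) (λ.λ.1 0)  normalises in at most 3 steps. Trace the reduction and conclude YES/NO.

Answer: YES — reaches normal form λ.λ.1 0 in 2 ≤ 3 steps

Reduction:
  start: (λ.λ.1 0) (λ.λ.1 0)
  →1  λ.(λ.λ.1 0) 0
  →2  λ.λ.1 0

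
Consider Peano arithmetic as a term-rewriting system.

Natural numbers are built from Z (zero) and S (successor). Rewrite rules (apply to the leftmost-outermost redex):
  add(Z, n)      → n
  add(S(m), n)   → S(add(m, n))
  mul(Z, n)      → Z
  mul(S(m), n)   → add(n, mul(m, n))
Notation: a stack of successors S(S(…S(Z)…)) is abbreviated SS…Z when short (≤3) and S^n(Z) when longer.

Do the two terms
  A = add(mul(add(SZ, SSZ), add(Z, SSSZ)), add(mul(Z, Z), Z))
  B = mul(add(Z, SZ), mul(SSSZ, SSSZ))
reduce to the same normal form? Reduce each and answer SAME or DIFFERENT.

Answer: SAME — A ⇓ S^9(Z), B ⇓ S^9(Z)

Derivation:
Term A:
  start: add(mul(add(SZ, SSZ), add(Z, SSSZ)), add(mul(Z, Z), Z))
  →1  add(mul(S(add(Z, SSZ)), add(Z, SSSZ)), add(mul(Z, Z), Z))
  →2  add(add(add(Z, SSSZ), mul(add(Z, SSZ), add(Z, SSSZ))), add(mul(Z, Z), Z))
  →3  add(add(SSSZ, mul(add(Z, SSZ), add(Z, SSSZ))), add(mul(Z, Z), Z))
  →4  add(S(add(SSZ, mul(add(Z, SSZ), add(Z, SSSZ)))), add(mul(Z, Z), Z))
  →5  S(add(add(SSZ, mul(add(Z, SSZ), add(Z, SSSZ))), add(mul(Z, Z), Z)))
  →6  S(add(S(add(SZ, mul(add(Z, SSZ), add(Z, SSSZ)))), add(mul(Z, Z), Z)))
  →7  S(S(add(add(SZ, mul(add(Z, SSZ), add(Z, SSSZ))), add(mul(Z, Z), Z))))
  →8  S(S(add(S(add(Z, mul(add(Z, SSZ), add(Z, SSSZ)))), add(mul(Z, Z), Z))))
  →9  S(S(S(add(add(Z, mul(add(Z, SSZ), add(Z, SSSZ))), add(mul(Z, Z), Z)))))
  →10  S(S(S(add(mul(add(Z, SSZ), add(Z, SSSZ)), add(mul(Z, Z), Z)))))
  →11  S(S(S(add(mul(SSZ, add(Z, SSSZ)), add(mul(Z, Z), Z)))))
  →12  S(S(S(add(add(add(Z, SSSZ), mul(SZ, add(Z, SSSZ))), add(mul(Z, Z), Z)))))
  →13  S(S(S(add(add(SSSZ, mul(SZ, add(Z, SSSZ))), add(mul(Z, Z), Z)))))
  →14  S(S(S(add(S(add(SSZ, mul(SZ, add(Z, SSSZ)))), add(mul(Z, Z), Z)))))
  →15  S(S(S(S(add(add(SSZ, mul(SZ, add(Z, SSSZ))), add(mul(Z, Z), Z))))))
  →16  S(S(S(S(add(S(add(SZ, mul(SZ, add(Z, SSSZ)))), add(mul(Z, Z), Z))))))
  →17  S(S(S(S(S(add(add(SZ, mul(SZ, add(Z, SSSZ))), add(mul(Z, Z), Z)))))))
  →18  S(S(S(S(S(add(S(add(Z, mul(SZ, add(Z, SSSZ)))), add(mul(Z, Z), Z)))))))
  →19  S(S(S(S(S(S(add(add(Z, mul(SZ, add(Z, SSSZ))), add(mul(Z, Z), Z))))))))
  →20  S(S(S(S(S(S(add(mul(SZ, add(Z, SSSZ)), add(mul(Z, Z), Z))))))))
  →21  S(S(S(S(S(S(add(add(add(Z, SSSZ), mul(Z, add(Z, SSSZ))), add(mul(Z, Z), Z))))))))
  →22  S(S(S(S(S(S(add(add(SSSZ, mul(Z, add(Z, SSSZ))), add(mul(Z, Z), Z))))))))
  →23  S(S(S(S(S(S(add(S(add(SSZ, mul(Z, add(Z, SSSZ)))), add(mul(Z, Z), Z))))))))
  →24  S(S(S(S(S(S(S(add(add(SSZ, mul(Z, add(Z, SSSZ))), add(mul(Z, Z), Z)))))))))
  →25  S(S(S(S(S(S(S(add(S(add(SZ, mul(Z, add(Z, SSSZ)))), add(mul(Z, Z), Z)))))))))
  →26  S(S(S(S(S(S(S(S(add(add(SZ, mul(Z, add(Z, SSSZ))), add(mul(Z, Z), Z))))))))))
  →27  S(S(S(S(S(S(S(S(add(S(add(Z, mul(Z, add(Z, SSSZ)))), add(mul(Z, Z), Z))))))))))
  →28  S(S(S(S(S(S(S(S(S(add(add(Z, mul(Z, add(Z, SSSZ))), add(mul(Z, Z), Z)))))))))))
  →29  S(S(S(S(S(S(S(S(S(add(mul(Z, add(Z, SSSZ)), add(mul(Z, Z), Z)))))))))))
  →30  S(S(S(S(S(S(S(S(S(add(Z, add(mul(Z, Z), Z)))))))))))
  →31  S(S(S(S(S(S(S(S(S(add(mul(Z, Z), Z))))))))))
  →32  S(S(S(S(S(S(S(S(S(add(Z, Z))))))))))
  →33  S^9(Z)

Term B:
  start: mul(add(Z, SZ), mul(SSSZ, SSSZ))
  →1  mul(SZ, mul(SSSZ, SSSZ))
  →2  add(mul(SSSZ, SSSZ), mul(Z, mul(SSSZ, SSSZ)))
  →3  add(add(SSSZ, mul(SSZ, SSSZ)), mul(Z, mul(SSSZ, SSSZ)))
  →4  add(S(add(SSZ, mul(SSZ, SSSZ))), mul(Z, mul(SSSZ, SSSZ)))
  →5  S(add(add(SSZ, mul(SSZ, SSSZ)), mul(Z, mul(SSSZ, SSSZ))))
  →6  S(add(S(add(SZ, mul(SSZ, SSSZ))), mul(Z, mul(SSSZ, SSSZ))))
  →7  S(S(add(add(SZ, mul(SSZ, SSSZ)), mul(Z, mul(SSSZ, SSSZ)))))
  →8  S(S(add(S(add(Z, mul(SSZ, SSSZ))), mul(Z, mul(SSSZ, SSSZ)))))
  →9  S(S(S(add(add(Z, mul(SSZ, SSSZ)), mul(Z, mul(SSSZ, SSSZ))))))
  →10  S(S(S(add(mul(SSZ, SSSZ), mul(Z, mul(SSSZ, SSSZ))))))
  →11  S(S(S(add(add(SSSZ, mul(SZ, SSSZ)), mul(Z, mul(SSSZ, SSSZ))))))
  →12  S(S(S(add(S(add(SSZ, mul(SZ, SSSZ))), mul(Z, mul(SSSZ, SSSZ))))))
  →13  S(S(S(S(add(add(SSZ, mul(SZ, SSSZ)), mul(Z, mul(SSSZ, SSSZ)))))))
  →14  S(S(S(S(add(S(add(SZ, mul(SZ, SSSZ))), mul(Z, mul(SSSZ, SSSZ)))))))
  →15  S(S(S(S(S(add(add(SZ, mul(SZ, SSSZ)), mul(Z, mul(SSSZ, SSSZ))))))))
  →16  S(S(S(S(S(add(S(add(Z, mul(SZ, SSSZ))), mul(Z, mul(SSSZ, SSSZ))))))))
  →17  S(S(S(S(S(S(add(add(Z, mul(SZ, SSSZ)), mul(Z, mul(SSSZ, SSSZ)))))))))
  →18  S(S(S(S(S(S(add(mul(SZ, SSSZ), mul(Z, mul(SSSZ, SSSZ)))))))))
  →19  S(S(S(S(S(S(add(add(SSSZ, mul(Z, SSSZ)), mul(Z, mul(SSSZ, SSSZ)))))))))
  →20  S(S(S(S(S(S(add(S(add(SSZ, mul(Z, SSSZ))), mul(Z, mul(SSSZ, SSSZ)))))))))
  →21  S(S(S(S(S(S(S(add(add(SSZ, mul(Z, SSSZ)), mul(Z, mul(SSSZ, SSSZ))))))))))
  →22  S(S(S(S(S(S(S(add(S(add(SZ, mul(Z, SSSZ))), mul(Z, mul(SSSZ, SSSZ))))))))))
  →23  S(S(S(S(S(S(S(S(add(add(SZ, mul(Z, SSSZ)), mul(Z, mul(SSSZ, SSSZ)))))))))))
  →24  S(S(S(S(S(S(S(S(add(S(add(Z, mul(Z, SSSZ))), mul(Z, mul(SSSZ, SSSZ)))))))))))
  →25  S(S(S(S(S(S(S(S(S(add(add(Z, mul(Z, SSSZ)), mul(Z, mul(SSSZ, SSSZ))))))))))))
  →26  S(S(S(S(S(S(S(S(S(add(mul(Z, SSSZ), mul(Z, mul(SSSZ, SSSZ))))))))))))
  →27  S(S(S(S(S(S(S(S(S(add(Z, mul(Z, mul(SSSZ, SSSZ))))))))))))
  →28  S(S(S(S(S(S(S(S(S(mul(Z, mul(SSSZ, SSSZ)))))))))))
  →29  S^9(Z)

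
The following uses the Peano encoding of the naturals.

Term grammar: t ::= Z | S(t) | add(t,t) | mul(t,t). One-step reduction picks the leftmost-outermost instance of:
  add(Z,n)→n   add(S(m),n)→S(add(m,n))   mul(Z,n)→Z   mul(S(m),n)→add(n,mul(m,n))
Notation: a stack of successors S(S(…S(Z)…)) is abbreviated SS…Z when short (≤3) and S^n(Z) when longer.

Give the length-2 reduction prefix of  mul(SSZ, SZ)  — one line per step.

Answer: after 2 steps: S(add(Z, mul(SZ, SZ)))

Working:
  start: mul(SSZ, SZ)
  step 1: add(SZ, mul(SZ, SZ))
  step 2: S(add(Z, mul(SZ, SZ)))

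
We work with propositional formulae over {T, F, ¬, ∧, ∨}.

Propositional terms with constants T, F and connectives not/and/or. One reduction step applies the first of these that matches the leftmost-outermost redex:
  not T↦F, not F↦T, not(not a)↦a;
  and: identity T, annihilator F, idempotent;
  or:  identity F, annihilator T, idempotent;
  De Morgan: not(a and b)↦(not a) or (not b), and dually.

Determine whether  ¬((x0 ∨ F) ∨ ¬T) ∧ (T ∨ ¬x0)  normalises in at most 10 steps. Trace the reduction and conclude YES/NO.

Answer: YES — reaches normal form ¬x0 in 8 ≤ 10 steps

Derivation:
  start: ¬((x0 ∨ F) ∨ ¬T) ∧ (T ∨ ¬x0)
  →1  (¬(x0 ∨ F) ∧ ¬¬T) ∧ (T ∨ ¬x0)
  →2  ((¬x0 ∧ ¬F) ∧ ¬¬T) ∧ (T ∨ ¬x0)
  →3  ((¬x0 ∧ T) ∧ ¬¬T) ∧ (T ∨ ¬x0)
  →4  (¬x0 ∧ ¬¬T) ∧ (T ∨ ¬x0)
  →5  (¬x0 ∧ T) ∧ (T ∨ ¬x0)
  →6  ¬x0 ∧ (T ∨ ¬x0)
  →7  ¬x0 ∧ T
  →8  ¬x0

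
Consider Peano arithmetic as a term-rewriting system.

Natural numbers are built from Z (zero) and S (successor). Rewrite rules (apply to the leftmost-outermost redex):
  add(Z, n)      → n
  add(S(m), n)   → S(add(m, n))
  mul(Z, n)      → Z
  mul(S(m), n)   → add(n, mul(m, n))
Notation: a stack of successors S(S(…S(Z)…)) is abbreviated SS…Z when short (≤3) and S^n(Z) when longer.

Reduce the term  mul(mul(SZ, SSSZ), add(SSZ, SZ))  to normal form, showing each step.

Answer: normal form = S^9(Z)  (in 31 steps)

Reduction:
  start: mul(mul(SZ, SSSZ), add(SSZ, SZ))
  [1] mul(add(SSSZ, mul(Z, SSSZ)), add(SSZ, SZ))
  [2] mul(S(add(SSZ, mul(Z, SSSZ))), add(SSZ, SZ))
  [3] add(add(SSZ, SZ), mul(add(SSZ, mul(Z, SSSZ)), add(SSZ, SZ)))
  [4] add(S(add(SZ, SZ)), mul(add(SSZ, mul(Z, SSSZ)), add(SSZ, SZ)))
  [5] S(add(add(SZ, SZ), mul(add(SSZ, mul(Z, SSSZ)), add(SSZ, SZ))))
  [6] S(add(S(add(Z, SZ)), mul(add(SSZ, mul(Z, SSSZ)), add(SSZ, SZ))))
  [7] S(S(add(add(Z, SZ), mul(add(SSZ, mul(Z, SSSZ)), add(SSZ, SZ)))))
  [8] S(S(add(SZ, mul(add(SSZ, mul(Z, SSSZ)), add(SSZ, SZ)))))
  [9] S(S(S(add(Z, mul(add(SSZ, mul(Z, SSSZ)), add(SSZ, SZ))))))
  [10] S(S(S(mul(add(SSZ, mul(Z, SSSZ)), add(SSZ, SZ)))))
  [11] S(S(S(mul(S(add(SZ, mul(Z, SSSZ))), add(SSZ, SZ)))))
  [12] S(S(S(add(add(SSZ, SZ), mul(add(SZ, mul(Z, SSSZ)), add(SSZ, SZ))))))
  [13] S(S(S(add(S(add(SZ, SZ)), mul(add(SZ, mul(Z, SSSZ)), add(SSZ, SZ))))))
  [14] S(S(S(S(add(add(SZ, SZ), mul(add(SZ, mul(Z, SSSZ)), add(SSZ, SZ)))))))
  [15] S(S(S(S(add(S(add(Z, SZ)), mul(add(SZ, mul(Z, SSSZ)), add(SSZ, SZ)))))))
  [16] S(S(S(S(S(add(add(Z, SZ), mul(add(SZ, mul(Z, SSSZ)), add(SSZ, SZ))))))))
  [17] S(S(S(S(S(add(SZ, mul(add(SZ, mul(Z, SSSZ)), add(SSZ, SZ))))))))
  [18] S(S(S(S(S(S(add(Z, mul(add(SZ, mul(Z, SSSZ)), add(SSZ, SZ)))))))))
  [19] S(S(S(S(S(S(mul(add(SZ, mul(Z, SSSZ)), add(SSZ, SZ))))))))
  [20] S(S(S(S(S(S(mul(S(add(Z, mul(Z, SSSZ))), add(SSZ, SZ))))))))
  [21] S(S(S(S(S(S(add(add(SSZ, SZ), mul(add(Z, mul(Z, SSSZ)), add(SSZ, SZ)))))))))
  [22] S(S(S(S(S(S(add(S(add(SZ, SZ)), mul(add(Z, mul(Z, SSSZ)), add(SSZ, SZ)))))))))
  [23] S(S(S(S(S(S(S(add(add(SZ, SZ), mul(add(Z, mul(Z, SSSZ)), add(SSZ, SZ))))))))))
  [24] S(S(S(S(S(S(S(add(S(add(Z, SZ)), mul(add(Z, mul(Z, SSSZ)), add(SSZ, SZ))))))))))
  [25] S(S(S(S(S(S(S(S(add(add(Z, SZ), mul(add(Z, mul(Z, SSSZ)), add(SSZ, SZ)))))))))))
  [26] S(S(S(S(S(S(S(S(add(SZ, mul(add(Z, mul(Z, SSSZ)), add(SSZ, SZ)))))))))))
  [27] S(S(S(S(S(S(S(S(S(add(Z, mul(add(Z, mul(Z, SSSZ)), add(SSZ, SZ))))))))))))
  [28] S(S(S(S(S(S(S(S(S(mul(add(Z, mul(Z, SSSZ)), add(SSZ, SZ)))))))))))
  [29] S(S(S(S(S(S(S(S(S(mul(mul(Z, SSSZ), add(SSZ, SZ)))))))))))
  [30] S(S(S(S(S(S(S(S(S(mul(Z, add(SSZ, SZ)))))))))))
  [31] S^9(Z)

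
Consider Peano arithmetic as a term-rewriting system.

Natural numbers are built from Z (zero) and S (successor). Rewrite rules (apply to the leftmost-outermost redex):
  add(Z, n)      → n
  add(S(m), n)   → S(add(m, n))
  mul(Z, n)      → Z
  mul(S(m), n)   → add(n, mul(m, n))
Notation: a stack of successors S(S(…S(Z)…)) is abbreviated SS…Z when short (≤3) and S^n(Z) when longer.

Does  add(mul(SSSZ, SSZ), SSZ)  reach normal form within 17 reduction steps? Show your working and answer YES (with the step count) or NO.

  start: add(mul(SSSZ, SSZ), SSZ)
  step 1: add(add(SSZ, mul(SSZ, SSZ)), SSZ)
  step 2: add(S(add(SZ, mul(SSZ, SSZ))), SSZ)
  step 3: S(add(add(SZ, mul(SSZ, SSZ)), SSZ))
  step 4: S(add(S(add(Z, mul(SSZ, SSZ))), SSZ))
  step 5: S(S(add(add(Z, mul(SSZ, SSZ)), SSZ)))
  step 6: S(S(add(mul(SSZ, SSZ), SSZ)))
  step 7: S(S(add(add(SSZ, mul(SZ, SSZ)), SSZ)))
  step 8: S(S(add(S(add(SZ, mul(SZ, SSZ))), SSZ)))
  step 9: S(S(S(add(add(SZ, mul(SZ, SSZ)), SSZ))))
  step 10: S(S(S(add(S(add(Z, mul(SZ, SSZ))), SSZ))))
  step 11: S(S(S(S(add(add(Z, mul(SZ, SSZ)), SSZ)))))
  step 12: S(S(S(S(add(mul(SZ, SSZ), SSZ)))))
  step 13: S(S(S(S(add(add(SSZ, mul(Z, SSZ)), SSZ)))))
  step 14: S(S(S(S(add(S(add(SZ, mul(Z, SSZ))), SSZ)))))
  step 15: S(S(S(S(S(add(add(SZ, mul(Z, SSZ)), SSZ))))))
  step 16: S(S(S(S(S(add(S(add(Z, mul(Z, SSZ))), SSZ))))))
  step 17: S(S(S(S(S(S(add(add(Z, mul(Z, SSZ)), SSZ)))))))

Answer: NO — after 17 steps the term is S(S(S(S(S(S(add(add(Z, mul(Z, SSZ)), SSZ))))))), not yet normal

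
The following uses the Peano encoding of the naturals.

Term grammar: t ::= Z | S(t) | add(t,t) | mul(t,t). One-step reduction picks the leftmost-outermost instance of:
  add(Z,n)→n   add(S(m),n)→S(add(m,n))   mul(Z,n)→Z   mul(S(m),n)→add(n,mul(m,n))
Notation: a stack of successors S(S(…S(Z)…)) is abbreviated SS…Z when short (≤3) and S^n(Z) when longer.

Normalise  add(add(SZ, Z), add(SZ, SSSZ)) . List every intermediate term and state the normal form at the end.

  start: add(add(SZ, Z), add(SZ, SSSZ))
  step 1: add(S(add(Z, Z)), add(SZ, SSSZ))
  step 2: S(add(add(Z, Z), add(SZ, SSSZ)))
  step 3: S(add(Z, add(SZ, SSSZ)))
  step 4: S(add(SZ, SSSZ))
  step 5: S(S(add(Z, SSSZ)))
  step 6: S^5(Z)

Answer: normal form = S^5(Z)  (in 6 steps)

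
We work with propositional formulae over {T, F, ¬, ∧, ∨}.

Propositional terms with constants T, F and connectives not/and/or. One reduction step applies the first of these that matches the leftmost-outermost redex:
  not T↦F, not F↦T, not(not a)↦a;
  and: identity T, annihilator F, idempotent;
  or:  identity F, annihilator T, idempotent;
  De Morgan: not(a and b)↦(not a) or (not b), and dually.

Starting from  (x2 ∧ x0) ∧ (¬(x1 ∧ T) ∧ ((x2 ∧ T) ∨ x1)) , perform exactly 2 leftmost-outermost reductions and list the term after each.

  start: (x2 ∧ x0) ∧ (¬(x1 ∧ T) ∧ ((x2 ∧ T) ∨ x1))
  →1  (x2 ∧ x0) ∧ ((¬x1 ∨ ¬T) ∧ ((x2 ∧ T) ∨ x1))
  →2  (x2 ∧ x0) ∧ ((¬x1 ∨ F) ∧ ((x2 ∧ T) ∨ x1))

Answer: after 2 steps: (x2 ∧ x0) ∧ ((¬x1 ∨ F) ∧ ((x2 ∧ T) ∨ x1))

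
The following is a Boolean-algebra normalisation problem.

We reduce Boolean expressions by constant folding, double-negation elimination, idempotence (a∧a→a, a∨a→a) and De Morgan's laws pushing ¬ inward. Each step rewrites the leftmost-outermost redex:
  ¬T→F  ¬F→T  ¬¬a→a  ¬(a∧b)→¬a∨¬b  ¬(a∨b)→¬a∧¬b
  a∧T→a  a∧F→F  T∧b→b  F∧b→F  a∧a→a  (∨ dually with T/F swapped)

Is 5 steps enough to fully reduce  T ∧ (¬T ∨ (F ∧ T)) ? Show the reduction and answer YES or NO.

Answer: YES — reaches normal form F in 4 ≤ 5 steps

Derivation:
  start: T ∧ (¬T ∨ (F ∧ T))
  [1] ¬T ∨ (F ∧ T)
  [2] F ∨ (F ∧ T)
  [3] F ∧ T
  [4] F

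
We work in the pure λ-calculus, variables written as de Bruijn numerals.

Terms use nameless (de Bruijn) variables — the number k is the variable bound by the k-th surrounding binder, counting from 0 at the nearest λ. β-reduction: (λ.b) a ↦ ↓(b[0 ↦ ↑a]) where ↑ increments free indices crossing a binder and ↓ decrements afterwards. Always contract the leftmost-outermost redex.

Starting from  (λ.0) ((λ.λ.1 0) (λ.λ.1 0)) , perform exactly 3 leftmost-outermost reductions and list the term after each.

Answer: after 3 steps: λ.λ.1 0

Reduction:
  start: (λ.0) ((λ.λ.1 0) (λ.λ.1 0))
  →1  (λ.λ.1 0) (λ.λ.1 0)
  →2  λ.(λ.λ.1 0) 0
  →3  λ.λ.1 0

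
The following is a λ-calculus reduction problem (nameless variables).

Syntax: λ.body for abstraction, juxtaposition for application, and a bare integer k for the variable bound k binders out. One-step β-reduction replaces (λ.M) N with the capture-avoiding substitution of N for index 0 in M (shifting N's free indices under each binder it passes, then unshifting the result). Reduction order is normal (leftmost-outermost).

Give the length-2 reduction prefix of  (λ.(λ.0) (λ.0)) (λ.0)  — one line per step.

Answer: after 2 steps: λ.0

Working:
  start: (λ.(λ.0) (λ.0)) (λ.0)
  step 1: (λ.0) (λ.0)
  step 2: λ.0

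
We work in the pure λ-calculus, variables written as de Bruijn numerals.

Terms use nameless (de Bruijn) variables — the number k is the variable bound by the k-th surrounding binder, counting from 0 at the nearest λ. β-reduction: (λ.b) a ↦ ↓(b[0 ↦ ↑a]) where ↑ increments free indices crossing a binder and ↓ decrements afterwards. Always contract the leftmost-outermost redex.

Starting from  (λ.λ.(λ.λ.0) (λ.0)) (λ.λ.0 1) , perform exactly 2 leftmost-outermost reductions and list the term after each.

Answer: after 2 steps: λ.λ.0

Reduction:
  start: (λ.λ.(λ.λ.0) (λ.0)) (λ.λ.0 1)
  step 1: λ.(λ.λ.0) (λ.0)
  step 2: λ.λ.0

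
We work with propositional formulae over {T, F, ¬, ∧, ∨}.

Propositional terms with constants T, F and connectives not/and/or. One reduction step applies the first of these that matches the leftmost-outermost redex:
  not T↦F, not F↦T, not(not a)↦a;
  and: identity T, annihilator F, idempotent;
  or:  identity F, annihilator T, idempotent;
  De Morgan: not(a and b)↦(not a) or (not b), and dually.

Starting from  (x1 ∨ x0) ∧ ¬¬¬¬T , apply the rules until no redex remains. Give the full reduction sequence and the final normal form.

Answer: normal form = x1 ∨ x0  (in 3 steps)

Reduction:
  start: (x1 ∨ x0) ∧ ¬¬¬¬T
  step 1: (x1 ∨ x0) ∧ ¬¬T
  step 2: (x1 ∨ x0) ∧ T
  step 3: x1 ∨ x0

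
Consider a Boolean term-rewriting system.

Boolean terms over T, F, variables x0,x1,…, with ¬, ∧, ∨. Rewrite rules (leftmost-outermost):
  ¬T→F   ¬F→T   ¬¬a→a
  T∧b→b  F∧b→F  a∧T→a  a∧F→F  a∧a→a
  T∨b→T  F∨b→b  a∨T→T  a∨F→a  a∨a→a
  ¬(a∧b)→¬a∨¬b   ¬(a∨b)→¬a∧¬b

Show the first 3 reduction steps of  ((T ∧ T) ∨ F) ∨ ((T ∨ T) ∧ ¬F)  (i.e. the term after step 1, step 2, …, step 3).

Answer: after 3 steps: T

Working:
  start: ((T ∧ T) ∨ F) ∨ ((T ∨ T) ∧ ¬F)
  →1  (T ∧ T) ∨ ((T ∨ T) ∧ ¬F)
  →2  T ∨ ((T ∨ T) ∧ ¬F)
  →3  T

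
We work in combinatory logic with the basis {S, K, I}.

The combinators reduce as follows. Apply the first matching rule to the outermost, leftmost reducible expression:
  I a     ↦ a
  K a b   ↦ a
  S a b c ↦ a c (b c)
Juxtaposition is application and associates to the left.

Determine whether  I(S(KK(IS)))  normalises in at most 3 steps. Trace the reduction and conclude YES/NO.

Answer: YES — reaches normal form SK in 2 ≤ 3 steps

Derivation:
  start: I(S(KK(IS)))
  [1] S(KK(IS))
  [2] SK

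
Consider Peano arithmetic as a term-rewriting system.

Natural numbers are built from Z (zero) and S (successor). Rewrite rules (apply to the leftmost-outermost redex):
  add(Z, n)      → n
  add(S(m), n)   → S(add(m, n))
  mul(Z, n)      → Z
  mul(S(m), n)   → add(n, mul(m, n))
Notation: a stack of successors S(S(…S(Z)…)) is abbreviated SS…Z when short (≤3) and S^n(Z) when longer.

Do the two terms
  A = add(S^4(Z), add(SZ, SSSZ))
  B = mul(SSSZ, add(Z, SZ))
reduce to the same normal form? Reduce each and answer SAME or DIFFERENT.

Answer: DIFFERENT — A ⇓ S^8(Z), B ⇓ SSSZ

Derivation:
Term A:
  start: add(S^4(Z), add(SZ, SSSZ))
  step 1: S(add(SSSZ, add(SZ, SSSZ)))
  step 2: S(S(add(SSZ, add(SZ, SSSZ))))
  step 3: S(S(S(add(SZ, add(SZ, SSSZ)))))
  step 4: S(S(S(S(add(Z, add(SZ, SSSZ))))))
  step 5: S(S(S(S(add(SZ, SSSZ)))))
  step 6: S(S(S(S(S(add(Z, SSSZ))))))
  step 7: S^8(Z)

Term B:
  start: mul(SSSZ, add(Z, SZ))
  step 1: add(add(Z, SZ), mul(SSZ, add(Z, SZ)))
  step 2: add(SZ, mul(SSZ, add(Z, SZ)))
  step 3: S(add(Z, mul(SSZ, add(Z, SZ))))
  step 4: S(mul(SSZ, add(Z, SZ)))
  step 5: S(add(add(Z, SZ), mul(SZ, add(Z, SZ))))
  step 6: S(add(SZ, mul(SZ, add(Z, SZ))))
  step 7: S(S(add(Z, mul(SZ, add(Z, SZ)))))
  step 8: S(S(mul(SZ, add(Z, SZ))))
  step 9: S(S(add(add(Z, SZ), mul(Z, add(Z, SZ)))))
  step 10: S(S(add(SZ, mul(Z, add(Z, SZ)))))
  step 11: S(S(S(add(Z, mul(Z, add(Z, SZ))))))
  step 12: S(S(S(mul(Z, add(Z, SZ)))))
  step 13: SSSZ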